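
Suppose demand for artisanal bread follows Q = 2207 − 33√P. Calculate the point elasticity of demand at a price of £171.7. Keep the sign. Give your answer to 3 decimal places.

-0.122

At P = 171.7, Q = 1774.587.
dQ/dP = −33/(2√P) = -1.259.
ε = (dQ/dP)(P/Q) = (-1.259)(171.7/1774.587).
|ε| < 1, so demand is inelastic at this price.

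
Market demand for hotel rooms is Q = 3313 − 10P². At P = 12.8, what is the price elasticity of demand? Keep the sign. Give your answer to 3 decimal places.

-1.957

At P = 12.8, Q = 1674.600.
dQ/dP = −20P = -256.
ε = (dQ/dP)(P/Q) = (-256)(12.8/1674.600).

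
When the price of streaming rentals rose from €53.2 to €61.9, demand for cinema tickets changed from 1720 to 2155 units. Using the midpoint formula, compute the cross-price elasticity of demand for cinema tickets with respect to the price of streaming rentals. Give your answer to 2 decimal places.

ΔQ_x = 2155 − 1720 = 435; ΔP_y = 61.9 − 53.2 = 8.7.
Midpoints: P̄_y = 57.55, Q̄_x = 1937.5.
ε_xy = (ΔQ_x/ΔP_y)(P̄_y/Q̄_x) = (435/8.7)(57.55/1937.5).

1.49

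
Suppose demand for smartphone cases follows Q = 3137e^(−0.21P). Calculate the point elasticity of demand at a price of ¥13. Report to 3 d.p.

At P = 13, Q = 204.593.
dQ/dP = −0.21·3137e^(−0.21P) = −0.21Q = -42.965.
ε = (dQ/dP)(P/Q) = (-42.965)(13/204.593).

-2.730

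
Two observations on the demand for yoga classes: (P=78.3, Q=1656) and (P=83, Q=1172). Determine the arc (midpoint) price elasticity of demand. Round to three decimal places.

ΔQ = 1172 − 1656 = -484; ΔP = 83 − 78.3 = 4.7.
Midpoints: P̄ = 80.65, Q̄ = 1414.0.
ε = (ΔQ/ΔP)(P̄/Q̄) = (-484/4.7)(80.65/1414.0).

-5.874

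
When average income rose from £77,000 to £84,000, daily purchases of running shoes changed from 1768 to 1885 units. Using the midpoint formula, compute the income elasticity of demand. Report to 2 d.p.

0.74

ΔQ = 117, ΔI = 7000. Midpoints: Ī = 80,500, Q̄ = 1826.5.
ε_I = (ΔQ/ΔI)(Ī/Q̄) = (117/7000)(80500/1826.5).
ε_I > 0, so the good is normal.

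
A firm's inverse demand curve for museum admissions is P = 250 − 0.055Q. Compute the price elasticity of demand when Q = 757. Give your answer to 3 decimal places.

At Q = 757, P = 250 − 0.055(757) = 208.37.
dP/dQ = −0.055, so dQ/dP = 1/(−0.055) = -18.182.
ε = (dQ/dP)(P/Q) = (-18.182)(208.37/757).

-5.005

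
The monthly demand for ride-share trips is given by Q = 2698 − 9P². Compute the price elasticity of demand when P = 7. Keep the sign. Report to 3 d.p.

At P = 7, Q = 2257.
dQ/dP = −18P = -126.
ε = (dQ/dP)(P/Q) = (-126)(7/2257).
|ε| < 1, so demand is inelastic at this price.

-0.391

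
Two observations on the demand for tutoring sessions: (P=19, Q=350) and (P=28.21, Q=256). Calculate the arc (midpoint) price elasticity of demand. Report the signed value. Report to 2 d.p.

ΔQ = 256 − 350 = -94; ΔP = 28.21 − 19 = 9.21.
Midpoints: P̄ = 23.61, Q̄ = 303.0.
ε = (ΔQ/ΔP)(P̄/Q̄) = (-94/9.21)(23.61/303.0).

-0.80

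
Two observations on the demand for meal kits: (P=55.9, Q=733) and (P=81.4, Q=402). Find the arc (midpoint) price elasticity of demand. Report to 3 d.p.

-1.570

ΔQ = 402 − 733 = -331; ΔP = 81.4 − 55.9 = 25.5.
Midpoints: P̄ = 68.65, Q̄ = 567.5.
ε = (ΔQ/ΔP)(P̄/Q̄) = (-331/25.5)(68.65/567.5).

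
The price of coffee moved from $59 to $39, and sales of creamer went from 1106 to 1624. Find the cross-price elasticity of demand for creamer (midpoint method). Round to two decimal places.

-0.93

ΔQ_x = 1624 − 1106 = 518; ΔP_y = 39 − 59 = -20.
Midpoints: P̄_y = 49.00, Q̄_x = 1365.0.
ε_xy = (ΔQ_x/ΔP_y)(P̄_y/Q̄_x) = (518/-20)(49.00/1365.0).
ε_xy < 0, so the goods are complements.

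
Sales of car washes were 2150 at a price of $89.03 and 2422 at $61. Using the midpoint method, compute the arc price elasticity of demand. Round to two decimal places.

-0.32

ΔQ = 2422 − 2150 = 272; ΔP = 61 − 89.03 = -28.03.
Midpoints: P̄ = 75.02, Q̄ = 2286.0.
ε = (ΔQ/ΔP)(P̄/Q̄) = (272/-28.03)(75.02/2286.0).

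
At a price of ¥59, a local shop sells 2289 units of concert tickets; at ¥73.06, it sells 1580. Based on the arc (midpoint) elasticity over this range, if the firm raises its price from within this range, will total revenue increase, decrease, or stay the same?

Arc ε = (-709/14.06)(66.03/1934.5) ≈ -1.721.
|ε| = 1.72 > 1, so demand is elastic. A price rise therefore reduces total revenue.

decrease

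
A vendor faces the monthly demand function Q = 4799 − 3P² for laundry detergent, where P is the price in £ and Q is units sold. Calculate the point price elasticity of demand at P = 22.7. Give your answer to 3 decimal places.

-0.950

At P = 22.7, Q = 3253.130.
dQ/dP = −6P = -136.200.
ε = (dQ/dP)(P/Q) = (-136.200)(22.7/3253.130).
|ε| < 1, so demand is inelastic at this price.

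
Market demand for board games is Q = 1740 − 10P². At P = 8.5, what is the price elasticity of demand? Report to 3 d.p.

At P = 8.5, Q = 1017.500.
dQ/dP = −20P = -170.
ε = (dQ/dP)(P/Q) = (-170)(8.5/1017.500).

-1.420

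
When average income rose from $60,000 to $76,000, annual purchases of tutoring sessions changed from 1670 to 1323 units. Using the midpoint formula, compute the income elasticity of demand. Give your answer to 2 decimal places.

ΔQ = -347, ΔI = 16000. Midpoints: Ī = 68,000, Q̄ = 1496.5.
ε_I = (ΔQ/ΔI)(Ī/Q̄) = (-347/16000)(68000/1496.5).

-0.99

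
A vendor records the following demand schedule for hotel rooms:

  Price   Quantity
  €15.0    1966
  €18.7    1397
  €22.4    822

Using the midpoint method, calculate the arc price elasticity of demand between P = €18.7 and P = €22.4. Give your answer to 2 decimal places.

At P = 18.7, Q = 1397; at P = 22.4, Q = 822.
ΔQ = -575, ΔP = 3.7. Midpoints: P̄ = 20.55, Q̄ = 1109.5.
ε = (ΔQ/ΔP)(P̄/Q̄) = (-575/3.7)(20.55/1109.5).

-2.88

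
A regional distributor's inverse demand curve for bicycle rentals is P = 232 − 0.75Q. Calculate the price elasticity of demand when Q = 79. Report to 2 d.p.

At Q = 79, P = 232 − 0.75(79) = 172.75.
dP/dQ = −0.75, so dQ/dP = 1/(−0.75) = -1.333.
ε = (dQ/dP)(P/Q) = (-1.333)(172.75/79).

-2.92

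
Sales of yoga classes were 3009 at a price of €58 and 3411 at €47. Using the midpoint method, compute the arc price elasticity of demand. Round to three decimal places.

-0.598

ΔQ = 3411 − 3009 = 402; ΔP = 47 − 58 = -11.
Midpoints: P̄ = 52.50, Q̄ = 3210.0.
ε = (ΔQ/ΔP)(P̄/Q̄) = (402/-11)(52.50/3210.0).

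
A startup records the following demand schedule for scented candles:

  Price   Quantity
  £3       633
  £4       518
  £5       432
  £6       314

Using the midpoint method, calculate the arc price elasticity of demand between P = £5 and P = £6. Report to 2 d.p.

At P = 5, Q = 432; at P = 6, Q = 314.
ΔQ = -118, ΔP = 1. Midpoints: P̄ = 5.50, Q̄ = 373.0.
ε = (ΔQ/ΔP)(P̄/Q̄) = (-118/1)(5.50/373.0).

-1.74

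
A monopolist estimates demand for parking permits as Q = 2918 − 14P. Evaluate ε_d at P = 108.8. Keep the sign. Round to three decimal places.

-1.092

At P = 108.8, Q = 1394.800.
dQ/dP = −14.
ε = (dQ/dP)(P/Q) = (-14)(108.8/1394.800).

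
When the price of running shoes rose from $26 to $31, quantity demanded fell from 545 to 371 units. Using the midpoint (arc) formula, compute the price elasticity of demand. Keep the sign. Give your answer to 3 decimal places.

ΔQ = 371 − 545 = -174; ΔP = 31 − 26 = 5.
Midpoints: P̄ = 28.50, Q̄ = 458.0.
ε = (ΔQ/ΔP)(P̄/Q̄) = (-174/5)(28.50/458.0).

-2.166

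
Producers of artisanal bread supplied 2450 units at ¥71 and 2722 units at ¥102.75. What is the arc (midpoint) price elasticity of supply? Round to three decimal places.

0.288

ΔQ = 2722 − 2450 = 272; ΔP = 102.75 − 71 = 31.75.
Midpoints: P̄ = 86.88, Q̄ = 2586.0.
ε_s = (ΔQ/ΔP)(P̄/Q̄) = (272/31.75)(86.88/2586.0).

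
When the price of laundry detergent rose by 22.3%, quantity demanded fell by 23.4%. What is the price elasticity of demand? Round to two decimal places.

-1.05

ε = %ΔQ / %ΔP = (-23.4)/(22.3) = -1.049.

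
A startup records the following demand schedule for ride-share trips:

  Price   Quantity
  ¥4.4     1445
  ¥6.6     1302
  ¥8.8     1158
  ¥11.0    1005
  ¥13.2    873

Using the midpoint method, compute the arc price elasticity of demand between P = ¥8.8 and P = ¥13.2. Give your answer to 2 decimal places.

-0.70

At P = 8.8, Q = 1158; at P = 13.2, Q = 873.
ΔQ = -285, ΔP = 4.4. Midpoints: P̄ = 11.00, Q̄ = 1015.5.
ε = (ΔQ/ΔP)(P̄/Q̄) = (-285/4.4)(11.00/1015.5).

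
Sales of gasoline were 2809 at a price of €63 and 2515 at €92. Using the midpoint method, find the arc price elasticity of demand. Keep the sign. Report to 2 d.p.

-0.30

ΔQ = 2515 − 2809 = -294; ΔP = 92 − 63 = 29.
Midpoints: P̄ = 77.50, Q̄ = 2662.0.
ε = (ΔQ/ΔP)(P̄/Q̄) = (-294/29)(77.50/2662.0).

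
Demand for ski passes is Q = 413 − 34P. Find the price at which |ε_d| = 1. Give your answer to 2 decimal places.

6.07

For linear demand Q = a − bP, ε = −bP/(a − bP). |ε| = 1 when bP = a − bP, i.e. P = a/(2b).
P = 413/(2·34) = 413/68 = 6.0735.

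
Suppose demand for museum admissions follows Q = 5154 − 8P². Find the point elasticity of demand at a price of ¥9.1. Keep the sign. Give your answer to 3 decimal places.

At P = 9.1, Q = 4491.520.
dQ/dP = −16P = -145.600.
ε = (dQ/dP)(P/Q) = (-145.600)(9.1/4491.520).

-0.295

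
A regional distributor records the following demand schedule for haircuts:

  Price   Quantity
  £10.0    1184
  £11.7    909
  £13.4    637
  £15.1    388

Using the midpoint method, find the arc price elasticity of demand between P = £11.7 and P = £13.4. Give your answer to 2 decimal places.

-2.60

At P = 11.7, Q = 909; at P = 13.4, Q = 637.
ΔQ = -272, ΔP = 1.7. Midpoints: P̄ = 12.55, Q̄ = 773.0.
ε = (ΔQ/ΔP)(P̄/Q̄) = (-272/1.7)(12.55/773.0).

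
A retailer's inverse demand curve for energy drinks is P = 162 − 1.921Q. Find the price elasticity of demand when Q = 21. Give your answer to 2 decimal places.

At Q = 21, P = 162 − 1.921(21) = 121.66.
dP/dQ = −1.921, so dQ/dP = 1/(−1.921) = -0.521.
ε = (dQ/dP)(P/Q) = (-0.521)(121.66/21).

-3.02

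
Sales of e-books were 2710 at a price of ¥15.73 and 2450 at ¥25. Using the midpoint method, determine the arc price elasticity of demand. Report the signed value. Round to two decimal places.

-0.22

ΔQ = 2450 − 2710 = -260; ΔP = 25 − 15.73 = 9.27.
Midpoints: P̄ = 20.37, Q̄ = 2580.0.
ε = (ΔQ/ΔP)(P̄/Q̄) = (-260/9.27)(20.37/2580.0).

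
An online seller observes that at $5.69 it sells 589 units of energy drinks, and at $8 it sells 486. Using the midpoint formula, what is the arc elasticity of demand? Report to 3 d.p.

-0.568

ΔQ = 486 − 589 = -103; ΔP = 8 − 5.69 = 2.31.
Midpoints: P̄ = 6.85, Q̄ = 537.5.
ε = (ΔQ/ΔP)(P̄/Q̄) = (-103/2.31)(6.85/537.5).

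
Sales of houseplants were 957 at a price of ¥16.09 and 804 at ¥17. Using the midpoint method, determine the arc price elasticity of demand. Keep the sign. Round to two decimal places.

-3.16

ΔQ = 804 − 957 = -153; ΔP = 17 − 16.09 = 0.91.
Midpoints: P̄ = 16.55, Q̄ = 880.5.
ε = (ΔQ/ΔP)(P̄/Q̄) = (-153/0.91)(16.55/880.5).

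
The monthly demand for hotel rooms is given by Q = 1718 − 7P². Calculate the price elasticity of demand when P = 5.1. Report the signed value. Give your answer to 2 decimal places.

At P = 5.1, Q = 1535.930.
dQ/dP = −14P = -71.400.
ε = (dQ/dP)(P/Q) = (-71.400)(5.1/1535.930).

-0.24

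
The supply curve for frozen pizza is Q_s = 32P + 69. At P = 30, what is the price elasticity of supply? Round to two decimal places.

At P = 30, Q_s = 1029.
dQ_s/dP = 32.
ε_s = (dQ_s/dP)(P/Q_s) = (32)(30/1029).

0.93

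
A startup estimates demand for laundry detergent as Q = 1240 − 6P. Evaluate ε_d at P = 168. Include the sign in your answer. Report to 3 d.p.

-4.345

At P = 168, Q = 232.
dQ/dP = −6.
ε = (dQ/dP)(P/Q) = (-6)(168/232).
|ε| > 1, so demand is elastic at this price.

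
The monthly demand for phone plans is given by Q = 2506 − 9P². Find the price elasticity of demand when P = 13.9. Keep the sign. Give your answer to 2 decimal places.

At P = 13.9, Q = 767.110.
dQ/dP = −18P = -250.200.
ε = (dQ/dP)(P/Q) = (-250.200)(13.9/767.110).

-4.53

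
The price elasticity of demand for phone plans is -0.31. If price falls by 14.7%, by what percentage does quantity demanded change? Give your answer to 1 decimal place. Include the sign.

4.6%

%ΔQ ≈ ε × %ΔP = (-0.31)(-14.7%) = 4.56%.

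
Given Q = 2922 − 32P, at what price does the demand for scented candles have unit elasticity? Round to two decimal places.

For linear demand Q = a − bP, ε = −bP/(a − bP). |ε| = 1 when bP = a − bP, i.e. P = a/(2b).
P = 2922/(2·32) = 2922/64 = 45.6562.

45.66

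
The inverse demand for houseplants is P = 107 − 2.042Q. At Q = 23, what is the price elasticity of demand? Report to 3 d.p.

At Q = 23, P = 107 − 2.042(23) = 60.03.
dP/dQ = −2.042, so dQ/dP = 1/(−2.042) = -0.490.
ε = (dQ/dP)(P/Q) = (-0.490)(60.03/23).

-1.278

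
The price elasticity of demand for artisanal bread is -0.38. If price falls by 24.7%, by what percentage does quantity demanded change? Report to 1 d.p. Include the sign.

9.4%

%ΔQ ≈ ε × %ΔP = (-0.38)(-24.7%) = 9.39%.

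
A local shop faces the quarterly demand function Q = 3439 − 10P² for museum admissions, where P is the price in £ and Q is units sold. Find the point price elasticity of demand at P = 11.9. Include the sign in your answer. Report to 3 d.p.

-1.400

At P = 11.9, Q = 2022.900.
dQ/dP = −20P = -238.
ε = (dQ/dP)(P/Q) = (-238)(11.9/2022.900).
|ε| > 1, so demand is elastic at this price.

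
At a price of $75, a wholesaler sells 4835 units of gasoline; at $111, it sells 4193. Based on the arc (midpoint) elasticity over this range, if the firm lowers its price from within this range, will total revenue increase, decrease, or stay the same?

Arc ε = (-642/36)(93.00/4514.0) ≈ -0.367.
|ε| = 0.37 < 1, so demand is inelastic. A price cut therefore reduces total revenue.

decrease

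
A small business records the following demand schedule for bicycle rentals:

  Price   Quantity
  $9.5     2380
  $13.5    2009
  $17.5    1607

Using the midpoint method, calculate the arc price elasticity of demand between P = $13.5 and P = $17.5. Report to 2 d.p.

-0.86

At P = 13.5, Q = 2009; at P = 17.5, Q = 1607.
ΔQ = -402, ΔP = 4.0. Midpoints: P̄ = 15.50, Q̄ = 1808.0.
ε = (ΔQ/ΔP)(P̄/Q̄) = (-402/4.0)(15.50/1808.0).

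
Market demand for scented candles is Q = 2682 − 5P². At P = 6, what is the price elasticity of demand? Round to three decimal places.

At P = 6, Q = 2502.
dQ/dP = −10P = -60.
ε = (dQ/dP)(P/Q) = (-60)(6/2502).

-0.144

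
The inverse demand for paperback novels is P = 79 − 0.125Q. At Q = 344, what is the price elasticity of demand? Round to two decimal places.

At Q = 344, P = 79 − 0.125(344) = 36.00.
dP/dQ = −0.125, so dQ/dP = 1/(−0.125) = -8.000.
ε = (dQ/dP)(P/Q) = (-8.000)(36.00/344).

-0.84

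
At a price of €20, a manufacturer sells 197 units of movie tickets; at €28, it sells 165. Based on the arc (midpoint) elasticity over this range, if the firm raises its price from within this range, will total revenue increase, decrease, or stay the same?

increase

Arc ε = (-32/8)(24.00/181.0) ≈ -0.530.
|ε| = 0.53 < 1, so demand is inelastic. A price rise therefore raises total revenue.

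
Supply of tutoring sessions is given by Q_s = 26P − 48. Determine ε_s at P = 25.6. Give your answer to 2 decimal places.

At P = 25.6, Q_s = 617.60.
dQ_s/dP = 26.
ε_s = (dQ_s/dP)(P/Q_s) = (26)(25.6/617.60).

1.08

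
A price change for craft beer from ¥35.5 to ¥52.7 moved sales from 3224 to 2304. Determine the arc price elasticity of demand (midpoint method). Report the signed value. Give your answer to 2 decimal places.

ΔQ = 2304 − 3224 = -920; ΔP = 52.7 − 35.5 = 17.2.
Midpoints: P̄ = 44.10, Q̄ = 2764.0.
ε = (ΔQ/ΔP)(P̄/Q̄) = (-920/17.2)(44.10/2764.0).

-0.85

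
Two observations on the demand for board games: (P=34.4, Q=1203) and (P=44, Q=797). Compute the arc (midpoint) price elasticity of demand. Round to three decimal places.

-1.658

ΔQ = 797 − 1203 = -406; ΔP = 44 − 34.4 = 9.6.
Midpoints: P̄ = 39.20, Q̄ = 1000.0.
ε = (ΔQ/ΔP)(P̄/Q̄) = (-406/9.6)(39.20/1000.0).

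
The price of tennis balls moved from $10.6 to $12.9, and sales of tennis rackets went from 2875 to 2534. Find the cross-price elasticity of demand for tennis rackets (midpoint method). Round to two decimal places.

ΔQ_x = 2534 − 2875 = -341; ΔP_y = 12.9 − 10.6 = 2.3.
Midpoints: P̄_y = 11.75, Q̄_x = 2704.5.
ε_xy = (ΔQ_x/ΔP_y)(P̄_y/Q̄_x) = (-341/2.3)(11.75/2704.5).

-0.64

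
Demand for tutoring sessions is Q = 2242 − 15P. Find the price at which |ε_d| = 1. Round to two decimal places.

For linear demand Q = a − bP, ε = −bP/(a − bP). |ε| = 1 when bP = a − bP, i.e. P = a/(2b).
P = 2242/(2·15) = 2242/30 = 74.7333.

74.73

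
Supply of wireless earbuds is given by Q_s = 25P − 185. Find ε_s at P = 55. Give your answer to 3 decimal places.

At P = 55, Q_s = 1190.
dQ_s/dP = 25.
ε_s = (dQ_s/dP)(P/Q_s) = (25)(55/1190).

1.155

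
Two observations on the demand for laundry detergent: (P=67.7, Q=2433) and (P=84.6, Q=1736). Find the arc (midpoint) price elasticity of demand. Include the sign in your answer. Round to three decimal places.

-1.507

ΔQ = 1736 − 2433 = -697; ΔP = 84.6 − 67.7 = 16.9.
Midpoints: P̄ = 76.15, Q̄ = 2084.5.
ε = (ΔQ/ΔP)(P̄/Q̄) = (-697/16.9)(76.15/2084.5).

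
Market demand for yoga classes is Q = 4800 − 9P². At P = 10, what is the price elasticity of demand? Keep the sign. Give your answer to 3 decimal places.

-0.462

At P = 10, Q = 3900.
dQ/dP = −18P = -180.
ε = (dQ/dP)(P/Q) = (-180)(10/3900).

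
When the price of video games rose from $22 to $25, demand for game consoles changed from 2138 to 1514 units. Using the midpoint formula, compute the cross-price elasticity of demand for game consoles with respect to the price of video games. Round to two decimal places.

ΔQ_x = 1514 − 2138 = -624; ΔP_y = 25 − 22 = 3.
Midpoints: P̄_y = 23.50, Q̄_x = 1826.0.
ε_xy = (ΔQ_x/ΔP_y)(P̄_y/Q̄_x) = (-624/3)(23.50/1826.0).

-2.68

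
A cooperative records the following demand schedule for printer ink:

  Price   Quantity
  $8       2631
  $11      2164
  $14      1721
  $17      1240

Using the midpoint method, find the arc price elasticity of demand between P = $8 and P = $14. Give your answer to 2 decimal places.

-0.77

At P = 8, Q = 2631; at P = 14, Q = 1721.
ΔQ = -910, ΔP = 6. Midpoints: P̄ = 11.00, Q̄ = 2176.0.
ε = (ΔQ/ΔP)(P̄/Q̄) = (-910/6)(11.00/2176.0).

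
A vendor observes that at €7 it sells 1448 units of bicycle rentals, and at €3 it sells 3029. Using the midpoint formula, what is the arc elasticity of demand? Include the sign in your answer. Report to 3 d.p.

-0.883

ΔQ = 3029 − 1448 = 1581; ΔP = 3 − 7 = -4.
Midpoints: P̄ = 5.00, Q̄ = 2238.5.
ε = (ΔQ/ΔP)(P̄/Q̄) = (1581/-4)(5.00/2238.5).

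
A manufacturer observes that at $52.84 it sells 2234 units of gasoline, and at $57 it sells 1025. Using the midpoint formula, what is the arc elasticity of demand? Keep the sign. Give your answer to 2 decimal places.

ΔQ = 1025 − 2234 = -1209; ΔP = 57 − 52.84 = 4.16.
Midpoints: P̄ = 54.92, Q̄ = 1629.5.
ε = (ΔQ/ΔP)(P̄/Q̄) = (-1209/4.16)(54.92/1629.5).

-9.80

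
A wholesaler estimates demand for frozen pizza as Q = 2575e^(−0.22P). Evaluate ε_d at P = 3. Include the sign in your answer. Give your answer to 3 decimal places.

-0.660

At P = 3, Q = 1330.892.
dQ/dP = −0.22·2575e^(−0.22P) = −0.22Q = -292.796.
ε = (dQ/dP)(P/Q) = (-292.796)(3/1330.892).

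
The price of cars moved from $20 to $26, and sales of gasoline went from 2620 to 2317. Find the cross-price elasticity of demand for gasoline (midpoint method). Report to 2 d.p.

ΔQ_x = 2317 − 2620 = -303; ΔP_y = 26 − 20 = 6.
Midpoints: P̄_y = 23.00, Q̄_x = 2468.5.
ε_xy = (ΔQ_x/ΔP_y)(P̄_y/Q̄_x) = (-303/6)(23.00/2468.5).

-0.47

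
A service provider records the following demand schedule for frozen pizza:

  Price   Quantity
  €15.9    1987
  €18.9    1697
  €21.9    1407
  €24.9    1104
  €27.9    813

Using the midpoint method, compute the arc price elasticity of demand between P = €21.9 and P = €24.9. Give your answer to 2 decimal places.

At P = 21.9, Q = 1407; at P = 24.9, Q = 1104.
ΔQ = -303, ΔP = 3.0. Midpoints: P̄ = 23.40, Q̄ = 1255.5.
ε = (ΔQ/ΔP)(P̄/Q̄) = (-303/3.0)(23.40/1255.5).

-1.88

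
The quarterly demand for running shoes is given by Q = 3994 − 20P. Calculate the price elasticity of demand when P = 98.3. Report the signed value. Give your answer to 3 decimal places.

-0.969

At P = 98.3, Q = 2028.
dQ/dP = −20.
ε = (dQ/dP)(P/Q) = (-20)(98.3/2028).
|ε| < 1, so demand is inelastic at this price.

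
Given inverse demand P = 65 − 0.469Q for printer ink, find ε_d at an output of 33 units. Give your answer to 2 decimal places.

At Q = 33, P = 65 − 0.469(33) = 49.52.
dP/dQ = −0.469, so dQ/dP = 1/(−0.469) = -2.132.
ε = (dQ/dP)(P/Q) = (-2.132)(49.52/33).

-3.20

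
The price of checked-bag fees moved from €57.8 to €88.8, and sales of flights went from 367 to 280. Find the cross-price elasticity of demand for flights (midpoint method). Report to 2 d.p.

-0.64

ΔQ_x = 280 − 367 = -87; ΔP_y = 88.8 − 57.8 = 31.
Midpoints: P̄_y = 73.30, Q̄_x = 323.5.
ε_xy = (ΔQ_x/ΔP_y)(P̄_y/Q̄_x) = (-87/31)(73.30/323.5).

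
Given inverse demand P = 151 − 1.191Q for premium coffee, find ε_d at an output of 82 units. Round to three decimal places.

-0.546

At Q = 82, P = 151 − 1.191(82) = 53.34.
dP/dQ = −1.191, so dQ/dP = 1/(−1.191) = -0.840.
ε = (dQ/dP)(P/Q) = (-0.840)(53.34/82).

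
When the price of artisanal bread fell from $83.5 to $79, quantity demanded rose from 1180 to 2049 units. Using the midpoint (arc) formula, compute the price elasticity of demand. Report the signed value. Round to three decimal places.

-9.718

ΔQ = 2049 − 1180 = 869; ΔP = 79 − 83.5 = -4.5.
Midpoints: P̄ = 81.25, Q̄ = 1614.5.
ε = (ΔQ/ΔP)(P̄/Q̄) = (869/-4.5)(81.25/1614.5).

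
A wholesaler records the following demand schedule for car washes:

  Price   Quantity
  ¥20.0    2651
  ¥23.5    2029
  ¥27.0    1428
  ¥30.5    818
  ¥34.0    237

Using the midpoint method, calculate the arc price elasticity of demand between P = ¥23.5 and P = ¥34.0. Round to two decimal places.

At P = 23.5, Q = 2029; at P = 34.0, Q = 237.
ΔQ = -1792, ΔP = 10.5. Midpoints: P̄ = 28.75, Q̄ = 1133.0.
ε = (ΔQ/ΔP)(P̄/Q̄) = (-1792/10.5)(28.75/1133.0).

-4.33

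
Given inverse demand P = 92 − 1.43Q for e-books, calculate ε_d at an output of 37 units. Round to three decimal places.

At Q = 37, P = 92 − 1.43(37) = 39.09.
dP/dQ = −1.43, so dQ/dP = 1/(−1.43) = -0.699.
ε = (dQ/dP)(P/Q) = (-0.699)(39.09/37).

-0.739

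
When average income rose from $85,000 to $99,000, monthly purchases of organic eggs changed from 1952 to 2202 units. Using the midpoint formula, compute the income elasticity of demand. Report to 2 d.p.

0.79

ΔQ = 250, ΔI = 14000. Midpoints: Ī = 92,000, Q̄ = 2077.0.
ε_I = (ΔQ/ΔI)(Ī/Q̄) = (250/14000)(92000/2077.0).
ε_I > 0, so the good is normal.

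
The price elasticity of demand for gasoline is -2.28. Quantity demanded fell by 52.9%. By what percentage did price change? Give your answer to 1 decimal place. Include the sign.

%ΔP ≈ %ΔQ / ε = (-52.9%)/(-2.28) = 23.20%.

23.2%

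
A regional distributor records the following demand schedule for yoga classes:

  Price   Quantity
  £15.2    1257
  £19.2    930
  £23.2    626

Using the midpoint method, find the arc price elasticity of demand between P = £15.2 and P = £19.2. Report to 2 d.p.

-1.29

At P = 15.2, Q = 1257; at P = 19.2, Q = 930.
ΔQ = -327, ΔP = 4.0. Midpoints: P̄ = 17.20, Q̄ = 1093.5.
ε = (ΔQ/ΔP)(P̄/Q̄) = (-327/4.0)(17.20/1093.5).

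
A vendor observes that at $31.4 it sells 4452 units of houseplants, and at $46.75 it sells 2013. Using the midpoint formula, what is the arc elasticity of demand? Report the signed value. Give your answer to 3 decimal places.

ΔQ = 2013 − 4452 = -2439; ΔP = 46.75 − 31.4 = 15.35.
Midpoints: P̄ = 39.08, Q̄ = 3232.5.
ε = (ΔQ/ΔP)(P̄/Q̄) = (-2439/15.35)(39.08/3232.5).

-1.921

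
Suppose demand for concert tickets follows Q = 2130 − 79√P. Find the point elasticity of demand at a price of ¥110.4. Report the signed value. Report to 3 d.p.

At P = 110.4, Q = 1299.936.
dQ/dP = −79/(2√P) = -3.759.
ε = (dQ/dP)(P/Q) = (-3.759)(110.4/1299.936).
|ε| < 1, so demand is inelastic at this price.

-0.319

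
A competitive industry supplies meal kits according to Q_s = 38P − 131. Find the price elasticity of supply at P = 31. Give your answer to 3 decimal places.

At P = 31, Q_s = 1047.
dQ_s/dP = 38.
ε_s = (dQ_s/dP)(P/Q_s) = (38)(31/1047).

1.125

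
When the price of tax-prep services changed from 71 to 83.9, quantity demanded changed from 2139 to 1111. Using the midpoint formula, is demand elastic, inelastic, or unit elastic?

Arc ε ≈ -3.798.
|ε| = 3.80 > 1.

elastic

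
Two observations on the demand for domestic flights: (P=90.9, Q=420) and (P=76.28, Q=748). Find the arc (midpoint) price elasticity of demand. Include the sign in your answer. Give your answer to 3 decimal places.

-3.211

ΔQ = 748 − 420 = 328; ΔP = 76.28 − 90.9 = -14.62.
Midpoints: P̄ = 83.59, Q̄ = 584.0.
ε = (ΔQ/ΔP)(P̄/Q̄) = (328/-14.62)(83.59/584.0).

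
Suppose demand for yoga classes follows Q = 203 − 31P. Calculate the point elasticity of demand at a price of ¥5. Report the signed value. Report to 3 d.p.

At P = 5, Q = 48.
dQ/dP = −31.
ε = (dQ/dP)(P/Q) = (-31)(5/48).

-3.229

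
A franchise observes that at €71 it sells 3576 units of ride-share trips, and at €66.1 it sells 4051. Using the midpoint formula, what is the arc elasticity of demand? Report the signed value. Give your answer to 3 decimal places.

-1.743

ΔQ = 4051 − 3576 = 475; ΔP = 66.1 − 71 = -4.9.
Midpoints: P̄ = 68.55, Q̄ = 3813.5.
ε = (ΔQ/ΔP)(P̄/Q̄) = (475/-4.9)(68.55/3813.5).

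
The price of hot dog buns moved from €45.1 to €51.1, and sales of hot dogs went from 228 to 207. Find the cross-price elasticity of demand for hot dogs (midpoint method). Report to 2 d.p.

ΔQ_x = 207 − 228 = -21; ΔP_y = 51.1 − 45.1 = 6.
Midpoints: P̄_y = 48.10, Q̄_x = 217.5.
ε_xy = (ΔQ_x/ΔP_y)(P̄_y/Q̄_x) = (-21/6)(48.10/217.5).

-0.77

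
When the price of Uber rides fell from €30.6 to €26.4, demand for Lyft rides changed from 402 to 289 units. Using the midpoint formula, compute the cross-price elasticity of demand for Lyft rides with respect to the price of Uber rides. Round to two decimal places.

2.22

ΔQ_x = 289 − 402 = -113; ΔP_y = 26.4 − 30.6 = -4.2.
Midpoints: P̄_y = 28.50, Q̄_x = 345.5.
ε_xy = (ΔQ_x/ΔP_y)(P̄_y/Q̄_x) = (-113/-4.2)(28.50/345.5).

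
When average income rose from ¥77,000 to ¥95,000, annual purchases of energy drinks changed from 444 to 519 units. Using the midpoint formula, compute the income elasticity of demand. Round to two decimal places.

ΔQ = 75, ΔI = 18000. Midpoints: Ī = 86,000, Q̄ = 481.5.
ε_I = (ΔQ/ΔI)(Ī/Q̄) = (75/18000)(86000/481.5).

0.74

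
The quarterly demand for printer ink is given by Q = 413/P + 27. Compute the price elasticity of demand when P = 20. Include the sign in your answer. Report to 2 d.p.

At P = 20, Q = 47.650.
dQ/dP = −413/P² = -1.032.
ε = (dQ/dP)(P/Q) = (-1.032)(20/47.650).
|ε| < 1, so demand is inelastic at this price.

-0.43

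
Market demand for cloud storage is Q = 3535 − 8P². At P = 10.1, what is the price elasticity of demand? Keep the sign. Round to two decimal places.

-0.60

At P = 10.1, Q = 2718.920.
dQ/dP = −16P = -161.600.
ε = (dQ/dP)(P/Q) = (-161.600)(10.1/2718.920).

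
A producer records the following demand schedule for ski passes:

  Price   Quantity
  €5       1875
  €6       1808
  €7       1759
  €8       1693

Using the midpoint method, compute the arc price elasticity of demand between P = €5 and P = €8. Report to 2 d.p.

-0.22

At P = 5, Q = 1875; at P = 8, Q = 1693.
ΔQ = -182, ΔP = 3. Midpoints: P̄ = 6.50, Q̄ = 1784.0.
ε = (ΔQ/ΔP)(P̄/Q̄) = (-182/3)(6.50/1784.0).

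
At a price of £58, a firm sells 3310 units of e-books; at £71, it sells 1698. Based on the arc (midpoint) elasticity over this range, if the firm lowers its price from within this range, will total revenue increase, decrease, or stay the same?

increase

Arc ε = (-1612/13)(64.50/2504.0) ≈ -3.194.
|ε| = 3.19 > 1, so demand is elastic. A price cut therefore raises total revenue.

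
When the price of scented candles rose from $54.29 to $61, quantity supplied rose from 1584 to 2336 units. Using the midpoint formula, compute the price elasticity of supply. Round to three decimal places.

3.296

ΔQ = 2336 − 1584 = 752; ΔP = 61 − 54.29 = 6.71.
Midpoints: P̄ = 57.64, Q̄ = 1960.0.
ε_s = (ΔQ/ΔP)(P̄/Q̄) = (752/6.71)(57.64/1960.0).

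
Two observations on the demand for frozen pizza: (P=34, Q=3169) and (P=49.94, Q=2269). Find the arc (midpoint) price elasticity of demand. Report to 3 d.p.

-0.872

ΔQ = 2269 − 3169 = -900; ΔP = 49.94 − 34 = 15.94.
Midpoints: P̄ = 41.97, Q̄ = 2719.0.
ε = (ΔQ/ΔP)(P̄/Q̄) = (-900/15.94)(41.97/2719.0).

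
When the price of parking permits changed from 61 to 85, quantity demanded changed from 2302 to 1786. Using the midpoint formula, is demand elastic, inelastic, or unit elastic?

Arc ε ≈ -0.768.
|ε| = 0.77 < 1.

inelastic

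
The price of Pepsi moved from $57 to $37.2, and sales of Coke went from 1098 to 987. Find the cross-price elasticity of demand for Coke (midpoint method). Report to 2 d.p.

ΔQ_x = 987 − 1098 = -111; ΔP_y = 37.2 − 57 = -19.8.
Midpoints: P̄_y = 47.10, Q̄_x = 1042.5.
ε_xy = (ΔQ_x/ΔP_y)(P̄_y/Q̄_x) = (-111/-19.8)(47.10/1042.5).

0.25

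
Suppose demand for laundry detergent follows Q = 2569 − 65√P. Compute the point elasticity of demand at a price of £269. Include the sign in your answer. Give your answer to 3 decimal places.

-0.355

At P = 269, Q = 1502.921.
dQ/dP = −65/(2√P) = -1.982.
ε = (dQ/dP)(P/Q) = (-1.982)(269/1502.921).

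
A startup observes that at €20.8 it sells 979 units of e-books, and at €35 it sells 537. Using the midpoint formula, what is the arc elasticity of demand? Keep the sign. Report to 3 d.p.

-1.146

ΔQ = 537 − 979 = -442; ΔP = 35 − 20.8 = 14.2.
Midpoints: P̄ = 27.90, Q̄ = 758.0.
ε = (ΔQ/ΔP)(P̄/Q̄) = (-442/14.2)(27.90/758.0).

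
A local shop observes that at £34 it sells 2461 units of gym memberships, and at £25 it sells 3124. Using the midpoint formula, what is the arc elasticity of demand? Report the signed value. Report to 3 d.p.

ΔQ = 3124 − 2461 = 663; ΔP = 25 − 34 = -9.
Midpoints: P̄ = 29.50, Q̄ = 2792.5.
ε = (ΔQ/ΔP)(P̄/Q̄) = (663/-9)(29.50/2792.5).

-0.778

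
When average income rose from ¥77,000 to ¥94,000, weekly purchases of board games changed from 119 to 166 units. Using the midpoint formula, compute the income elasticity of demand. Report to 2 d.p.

1.66

ΔQ = 47, ΔI = 17000. Midpoints: Ī = 85,500, Q̄ = 142.5.
ε_I = (ΔQ/ΔI)(Ī/Q̄) = (47/17000)(85500/142.5).
ε_I > 0, so the good is normal.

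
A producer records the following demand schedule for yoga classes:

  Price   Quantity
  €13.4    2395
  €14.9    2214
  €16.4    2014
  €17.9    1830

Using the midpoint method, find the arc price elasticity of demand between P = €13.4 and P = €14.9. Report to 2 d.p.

At P = 13.4, Q = 2395; at P = 14.9, Q = 2214.
ΔQ = -181, ΔP = 1.5. Midpoints: P̄ = 14.15, Q̄ = 2304.5.
ε = (ΔQ/ΔP)(P̄/Q̄) = (-181/1.5)(14.15/2304.5).

-0.74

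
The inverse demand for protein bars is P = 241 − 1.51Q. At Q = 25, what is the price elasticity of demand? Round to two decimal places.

At Q = 25, P = 241 − 1.51(25) = 203.25.
dP/dQ = −1.51, so dQ/dP = 1/(−1.51) = -0.662.
ε = (dQ/dP)(P/Q) = (-0.662)(203.25/25).

-5.38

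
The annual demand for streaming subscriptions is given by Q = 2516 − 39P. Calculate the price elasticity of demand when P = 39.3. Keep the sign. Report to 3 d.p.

At P = 39.3, Q = 983.300.
dQ/dP = −39.
ε = (dQ/dP)(P/Q) = (-39)(39.3/983.300).

-1.559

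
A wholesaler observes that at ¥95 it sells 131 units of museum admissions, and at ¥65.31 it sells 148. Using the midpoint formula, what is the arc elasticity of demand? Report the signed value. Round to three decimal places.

-0.329

ΔQ = 148 − 131 = 17; ΔP = 65.31 − 95 = -29.69.
Midpoints: P̄ = 80.16, Q̄ = 139.5.
ε = (ΔQ/ΔP)(P̄/Q̄) = (17/-29.69)(80.16/139.5).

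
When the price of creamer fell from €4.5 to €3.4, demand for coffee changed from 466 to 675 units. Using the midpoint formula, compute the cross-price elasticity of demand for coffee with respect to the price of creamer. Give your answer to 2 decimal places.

-1.32

ΔQ_x = 675 − 466 = 209; ΔP_y = 3.4 − 4.5 = -1.1.
Midpoints: P̄_y = 3.95, Q̄_x = 570.5.
ε_xy = (ΔQ_x/ΔP_y)(P̄_y/Q̄_x) = (209/-1.1)(3.95/570.5).
ε_xy < 0, so the goods are complements.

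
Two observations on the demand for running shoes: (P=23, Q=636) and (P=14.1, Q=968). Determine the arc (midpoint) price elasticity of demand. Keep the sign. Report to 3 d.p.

-0.863

ΔQ = 968 − 636 = 332; ΔP = 14.1 − 23 = -8.9.
Midpoints: P̄ = 18.55, Q̄ = 802.0.
ε = (ΔQ/ΔP)(P̄/Q̄) = (332/-8.9)(18.55/802.0).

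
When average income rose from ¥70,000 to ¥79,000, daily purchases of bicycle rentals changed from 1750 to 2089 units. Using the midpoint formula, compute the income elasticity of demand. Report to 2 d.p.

ΔQ = 339, ΔI = 9000. Midpoints: Ī = 74,500, Q̄ = 1919.5.
ε_I = (ΔQ/ΔI)(Ī/Q̄) = (339/9000)(74500/1919.5).

1.46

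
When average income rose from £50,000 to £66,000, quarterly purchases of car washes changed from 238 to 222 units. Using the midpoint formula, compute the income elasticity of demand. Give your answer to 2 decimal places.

-0.25

ΔQ = -16, ΔI = 16000. Midpoints: Ī = 58,000, Q̄ = 230.0.
ε_I = (ΔQ/ΔI)(Ī/Q̄) = (-16/16000)(58000/230.0).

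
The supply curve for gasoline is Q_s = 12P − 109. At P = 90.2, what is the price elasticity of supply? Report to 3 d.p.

1.112

At P = 90.2, Q_s = 973.40.
dQ_s/dP = 12.
ε_s = (dQ_s/dP)(P/Q_s) = (12)(90.2/973.40).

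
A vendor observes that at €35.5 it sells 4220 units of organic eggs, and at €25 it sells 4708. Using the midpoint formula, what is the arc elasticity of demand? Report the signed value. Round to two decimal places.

-0.31

ΔQ = 4708 − 4220 = 488; ΔP = 25 − 35.5 = -10.5.
Midpoints: P̄ = 30.25, Q̄ = 4464.0.
ε = (ΔQ/ΔP)(P̄/Q̄) = (488/-10.5)(30.25/4464.0).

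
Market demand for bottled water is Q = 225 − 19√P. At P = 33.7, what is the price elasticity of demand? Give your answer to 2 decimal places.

-0.48

At P = 33.7, Q = 114.702.
dQ/dP = −19/(2√P) = -1.636.
ε = (dQ/dP)(P/Q) = (-1.636)(33.7/114.702).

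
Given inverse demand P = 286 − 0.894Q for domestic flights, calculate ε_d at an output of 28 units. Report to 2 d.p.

At Q = 28, P = 286 − 0.894(28) = 260.97.
dP/dQ = −0.894, so dQ/dP = 1/(−0.894) = -1.119.
ε = (dQ/dP)(P/Q) = (-1.119)(260.97/28).

-10.43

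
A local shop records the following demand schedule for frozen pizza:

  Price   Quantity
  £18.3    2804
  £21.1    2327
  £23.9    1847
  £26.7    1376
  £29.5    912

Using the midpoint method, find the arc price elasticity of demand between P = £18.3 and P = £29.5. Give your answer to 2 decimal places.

-2.17

At P = 18.3, Q = 2804; at P = 29.5, Q = 912.
ΔQ = -1892, ΔP = 11.2. Midpoints: P̄ = 23.90, Q̄ = 1858.0.
ε = (ΔQ/ΔP)(P̄/Q̄) = (-1892/11.2)(23.90/1858.0).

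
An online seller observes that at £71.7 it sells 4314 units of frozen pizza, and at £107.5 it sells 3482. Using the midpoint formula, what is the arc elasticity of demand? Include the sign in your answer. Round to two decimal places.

-0.53

ΔQ = 3482 − 4314 = -832; ΔP = 107.5 − 71.7 = 35.8.
Midpoints: P̄ = 89.60, Q̄ = 3898.0.
ε = (ΔQ/ΔP)(P̄/Q̄) = (-832/35.8)(89.60/3898.0).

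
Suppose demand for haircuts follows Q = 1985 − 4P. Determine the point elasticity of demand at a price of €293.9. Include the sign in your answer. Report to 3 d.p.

At P = 293.9, Q = 809.400.
dQ/dP = −4.
ε = (dQ/dP)(P/Q) = (-4)(293.9/809.400).

-1.452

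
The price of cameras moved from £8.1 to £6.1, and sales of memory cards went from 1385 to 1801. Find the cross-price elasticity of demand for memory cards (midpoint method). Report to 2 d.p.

ΔQ_x = 1801 − 1385 = 416; ΔP_y = 6.1 − 8.1 = -2.
Midpoints: P̄_y = 7.10, Q̄_x = 1593.0.
ε_xy = (ΔQ_x/ΔP_y)(P̄_y/Q̄_x) = (416/-2)(7.10/1593.0).

-0.93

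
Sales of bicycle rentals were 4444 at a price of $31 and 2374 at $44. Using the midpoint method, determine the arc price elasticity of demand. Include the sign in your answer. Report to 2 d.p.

ΔQ = 2374 − 4444 = -2070; ΔP = 44 − 31 = 13.
Midpoints: P̄ = 37.50, Q̄ = 3409.0.
ε = (ΔQ/ΔP)(P̄/Q̄) = (-2070/13)(37.50/3409.0).

-1.75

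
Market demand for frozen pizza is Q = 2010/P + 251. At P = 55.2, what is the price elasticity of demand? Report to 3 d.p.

At P = 55.2, Q = 287.413.
dQ/dP = −2010/P² = -0.660.
ε = (dQ/dP)(P/Q) = (-0.660)(55.2/287.413).

-0.127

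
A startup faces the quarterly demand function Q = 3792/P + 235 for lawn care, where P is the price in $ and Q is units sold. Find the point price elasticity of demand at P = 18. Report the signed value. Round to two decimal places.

-0.47

At P = 18, Q = 445.667.
dQ/dP = −3792/P² = -11.704.
ε = (dQ/dP)(P/Q) = (-11.704)(18/445.667).
|ε| < 1, so demand is inelastic at this price.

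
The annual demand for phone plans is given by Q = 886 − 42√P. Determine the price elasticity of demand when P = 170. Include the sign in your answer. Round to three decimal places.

At P = 170, Q = 338.387.
dQ/dP = −42/(2√P) = -1.611.
ε = (dQ/dP)(P/Q) = (-1.611)(170/338.387).

-0.809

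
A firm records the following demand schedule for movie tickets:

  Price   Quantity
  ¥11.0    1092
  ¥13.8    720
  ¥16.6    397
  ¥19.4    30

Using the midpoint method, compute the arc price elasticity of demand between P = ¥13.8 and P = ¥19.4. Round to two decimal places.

At P = 13.8, Q = 720; at P = 19.4, Q = 30.
ΔQ = -690, ΔP = 5.6. Midpoints: P̄ = 16.60, Q̄ = 375.0.
ε = (ΔQ/ΔP)(P̄/Q̄) = (-690/5.6)(16.60/375.0).

-5.45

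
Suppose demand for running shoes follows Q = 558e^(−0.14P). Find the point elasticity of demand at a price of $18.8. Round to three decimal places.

-2.632

At P = 18.8, Q = 40.139.
dQ/dP = −0.14·558e^(−0.14P) = −0.14Q = -5.620.
ε = (dQ/dP)(P/Q) = (-5.620)(18.8/40.139).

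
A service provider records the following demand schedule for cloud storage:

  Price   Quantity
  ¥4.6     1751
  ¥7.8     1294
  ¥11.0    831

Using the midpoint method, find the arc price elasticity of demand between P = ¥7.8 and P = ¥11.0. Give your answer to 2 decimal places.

-1.28

At P = 7.8, Q = 1294; at P = 11.0, Q = 831.
ΔQ = -463, ΔP = 3.2. Midpoints: P̄ = 9.40, Q̄ = 1062.5.
ε = (ΔQ/ΔP)(P̄/Q̄) = (-463/3.2)(9.40/1062.5).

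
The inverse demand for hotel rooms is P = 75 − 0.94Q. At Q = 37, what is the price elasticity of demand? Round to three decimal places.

-1.156

At Q = 37, P = 75 − 0.94(37) = 40.22.
dP/dQ = −0.94, so dQ/dP = 1/(−0.94) = -1.064.
ε = (dQ/dP)(P/Q) = (-1.064)(40.22/37).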